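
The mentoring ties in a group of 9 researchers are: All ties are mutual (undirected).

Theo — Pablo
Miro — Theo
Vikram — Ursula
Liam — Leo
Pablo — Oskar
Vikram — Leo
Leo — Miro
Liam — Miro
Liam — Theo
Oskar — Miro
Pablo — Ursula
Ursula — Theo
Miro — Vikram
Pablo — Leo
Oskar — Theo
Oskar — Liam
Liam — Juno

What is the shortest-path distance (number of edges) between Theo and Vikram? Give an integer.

2

One shortest route is Theo – Miro – Vikram, which uses 2 edges, and Theo and Vikram are not directly tied, so nothing shorter exists. So d(Theo,Vikram) = 2.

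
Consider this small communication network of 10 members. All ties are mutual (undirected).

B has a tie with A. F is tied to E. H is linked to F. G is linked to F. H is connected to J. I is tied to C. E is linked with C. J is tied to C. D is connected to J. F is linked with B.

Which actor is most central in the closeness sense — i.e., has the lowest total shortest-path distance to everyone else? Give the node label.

Farness (sum of distances to all others) for each node — A:30, B:22, C:19, D:27, E:18, F:16, G:24, H:18, I:27, J:19.
The smallest farness is 16, for F, so F has the highest closeness.

F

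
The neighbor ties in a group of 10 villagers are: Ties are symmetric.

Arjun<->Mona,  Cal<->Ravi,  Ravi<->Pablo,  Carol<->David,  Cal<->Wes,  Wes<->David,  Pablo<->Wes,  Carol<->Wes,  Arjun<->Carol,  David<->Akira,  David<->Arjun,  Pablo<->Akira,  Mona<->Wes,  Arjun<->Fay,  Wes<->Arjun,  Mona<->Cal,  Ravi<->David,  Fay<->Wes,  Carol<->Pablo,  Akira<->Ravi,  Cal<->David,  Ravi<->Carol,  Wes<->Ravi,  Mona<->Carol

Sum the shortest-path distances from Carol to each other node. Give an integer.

12

Distances from Carol: Akira:2, Arjun:1, Cal:2, David:1, Fay:2, Mona:1, Pablo:1, Ravi:1, Wes:1.
Sum = 2 + 1 + 2 + 1 + 2 + 1 + 1 + 1 + 1 = 12.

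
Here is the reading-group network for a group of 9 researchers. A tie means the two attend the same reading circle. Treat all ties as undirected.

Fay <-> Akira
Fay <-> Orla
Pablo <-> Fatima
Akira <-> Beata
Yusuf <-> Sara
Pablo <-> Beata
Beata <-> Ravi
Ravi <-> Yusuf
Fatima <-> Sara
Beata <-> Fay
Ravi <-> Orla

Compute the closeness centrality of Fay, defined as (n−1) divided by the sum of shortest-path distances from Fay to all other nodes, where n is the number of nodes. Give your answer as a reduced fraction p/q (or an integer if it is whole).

Distances from Fay: Akira:1, Beata:1, Fatima:3, Orla:1, Pablo:2, Ravi:2, Sara:4, Yusuf:3. Sum = 17.
n = 9, so closeness = 8/17.

8/17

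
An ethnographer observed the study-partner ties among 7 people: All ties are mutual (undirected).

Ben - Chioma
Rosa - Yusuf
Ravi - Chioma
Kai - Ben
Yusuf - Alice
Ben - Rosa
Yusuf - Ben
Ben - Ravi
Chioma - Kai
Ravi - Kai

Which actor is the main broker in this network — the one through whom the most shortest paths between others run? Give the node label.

Unnormalized betweenness of each node: Alice:0, Ben:9, Chioma:0, Kai:0, Ravi:0, Rosa:0, Yusuf:5.
Ben has the largest value, 9, making it the main broker — the node through which the most shortest paths run.

Ben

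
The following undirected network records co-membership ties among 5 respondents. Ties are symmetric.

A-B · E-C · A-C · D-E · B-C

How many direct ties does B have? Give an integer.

B is directly tied to A and C. That is 2 neighbors, so the degree of B is 2.

2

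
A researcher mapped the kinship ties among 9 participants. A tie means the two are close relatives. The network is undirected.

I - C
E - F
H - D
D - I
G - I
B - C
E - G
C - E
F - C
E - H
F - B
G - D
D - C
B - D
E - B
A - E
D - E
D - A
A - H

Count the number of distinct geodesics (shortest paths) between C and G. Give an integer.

The shortest distance is 2. The length-2 paths are: C–D–G; C–I–G; C–E–G.
That gives 3 distinct shortest paths.

3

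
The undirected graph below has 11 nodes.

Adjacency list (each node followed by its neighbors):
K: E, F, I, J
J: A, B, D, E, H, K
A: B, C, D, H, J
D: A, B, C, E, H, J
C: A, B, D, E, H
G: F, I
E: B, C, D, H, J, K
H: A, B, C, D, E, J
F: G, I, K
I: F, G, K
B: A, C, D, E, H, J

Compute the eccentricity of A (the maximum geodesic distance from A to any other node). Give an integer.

Distances from A: B:1, C:1, D:1, E:2, F:3, G:4, H:1, I:3, J:1, K:2.
The largest is 4 (to G), so the eccentricity of A is 4.

4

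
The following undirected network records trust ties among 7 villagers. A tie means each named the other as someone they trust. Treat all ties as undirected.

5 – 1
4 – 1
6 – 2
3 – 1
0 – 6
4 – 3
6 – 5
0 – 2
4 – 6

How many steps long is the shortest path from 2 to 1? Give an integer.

3

One shortest route is 2 – 6 – 4 – 1, which uses 3 edges, and at distance 2 from 2 we only reach {4, 5}, which does not include 1. So d(2,1) = 3.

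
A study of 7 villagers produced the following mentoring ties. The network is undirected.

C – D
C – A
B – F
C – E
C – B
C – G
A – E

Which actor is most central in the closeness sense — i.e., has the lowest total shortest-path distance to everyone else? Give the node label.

C

Farness (sum of distances to all others) for each node — A:11, B:10, C:7, D:12, E:11, F:15, G:12.
The smallest farness is 7, for C, so C has the highest closeness.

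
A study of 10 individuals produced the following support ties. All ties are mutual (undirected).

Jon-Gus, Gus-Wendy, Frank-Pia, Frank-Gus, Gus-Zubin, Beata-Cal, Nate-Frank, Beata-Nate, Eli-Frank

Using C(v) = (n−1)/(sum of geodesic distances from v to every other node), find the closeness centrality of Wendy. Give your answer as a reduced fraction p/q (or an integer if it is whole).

Distances from Wendy: Beata:4, Cal:5, Eli:3, Frank:2, Gus:1, Jon:2, Nate:3, Pia:3, Zubin:2. Sum = 25.
n = 10, so closeness = 9/25.

9/25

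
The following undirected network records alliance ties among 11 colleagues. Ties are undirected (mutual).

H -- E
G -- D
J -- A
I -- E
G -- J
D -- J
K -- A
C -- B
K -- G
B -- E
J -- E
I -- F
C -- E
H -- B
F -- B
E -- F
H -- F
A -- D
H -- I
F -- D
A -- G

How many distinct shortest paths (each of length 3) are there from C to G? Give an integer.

The shortest distance is 3, and the only length-3 path is C–E–J–G. So there is exactly 1 shortest path.

1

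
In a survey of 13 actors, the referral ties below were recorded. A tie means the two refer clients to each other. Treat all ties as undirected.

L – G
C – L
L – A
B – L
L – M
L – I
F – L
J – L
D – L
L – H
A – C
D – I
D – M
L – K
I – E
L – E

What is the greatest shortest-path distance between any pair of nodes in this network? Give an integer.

2

Eccentricity of each node (its greatest distance to any other): A:2, B:2, C:2, D:2, E:2, F:2, G:2, H:2, I:2, J:2, K:2, L:1, M:2.
The maximum eccentricity is 2, realized for instance by the pair J–M via J – L – M. So the diameter is 2.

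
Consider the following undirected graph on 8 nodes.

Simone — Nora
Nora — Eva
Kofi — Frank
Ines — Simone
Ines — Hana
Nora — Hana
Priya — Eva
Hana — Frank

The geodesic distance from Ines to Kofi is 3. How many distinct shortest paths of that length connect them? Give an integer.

1

The shortest distance is 3, and the only length-3 path is Ines–Hana–Frank–Kofi. So there is exactly 1 shortest path.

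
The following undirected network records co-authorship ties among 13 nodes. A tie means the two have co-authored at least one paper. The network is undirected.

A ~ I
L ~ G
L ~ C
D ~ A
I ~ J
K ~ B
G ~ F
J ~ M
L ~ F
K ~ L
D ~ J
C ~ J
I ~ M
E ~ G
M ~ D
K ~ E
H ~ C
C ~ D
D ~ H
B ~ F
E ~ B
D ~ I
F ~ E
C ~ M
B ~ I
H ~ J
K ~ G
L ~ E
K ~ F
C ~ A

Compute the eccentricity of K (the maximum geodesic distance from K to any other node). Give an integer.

3

Distances from K: A:3, B:1, C:2, D:3, E:1, F:1, G:1, H:3, I:2, J:3, L:1, M:3.
The largest is 3 (to A, D, H, J, and M), so the eccentricity of K is 3.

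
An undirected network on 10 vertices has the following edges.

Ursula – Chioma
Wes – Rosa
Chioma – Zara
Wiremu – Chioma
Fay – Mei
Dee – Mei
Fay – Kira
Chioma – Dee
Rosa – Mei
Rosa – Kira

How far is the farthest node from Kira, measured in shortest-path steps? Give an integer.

5

Distances from Kira: Chioma:4, Dee:3, Fay:1, Mei:2, Rosa:1, Ursula:5, Wes:2, Wiremu:5, Zara:5.
The largest is 5 (to Ursula, Zara, and Wiremu), so the eccentricity of Kira is 5.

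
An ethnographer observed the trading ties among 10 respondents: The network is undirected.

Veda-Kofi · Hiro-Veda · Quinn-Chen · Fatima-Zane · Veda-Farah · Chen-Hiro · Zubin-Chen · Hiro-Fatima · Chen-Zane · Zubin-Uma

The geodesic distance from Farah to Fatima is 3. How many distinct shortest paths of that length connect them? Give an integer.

1

The shortest distance is 3, and the only length-3 path is Farah–Veda–Hiro–Fatima. So there is exactly 1 shortest path.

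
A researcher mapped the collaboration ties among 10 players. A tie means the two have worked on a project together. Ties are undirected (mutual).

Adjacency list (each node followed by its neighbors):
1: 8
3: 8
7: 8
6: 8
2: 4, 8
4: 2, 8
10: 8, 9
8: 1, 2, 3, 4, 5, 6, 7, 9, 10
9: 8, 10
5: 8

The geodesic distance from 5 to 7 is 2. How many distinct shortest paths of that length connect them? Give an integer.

1

The shortest distance is 2, and the only length-2 path is 5–8–7. So there is exactly 1 shortest path.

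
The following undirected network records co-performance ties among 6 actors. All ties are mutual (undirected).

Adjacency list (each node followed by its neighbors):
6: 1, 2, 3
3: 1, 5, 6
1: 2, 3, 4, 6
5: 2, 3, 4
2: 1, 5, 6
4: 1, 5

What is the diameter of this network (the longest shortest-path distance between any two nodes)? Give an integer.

2

Eccentricity of each node (its greatest distance to any other): 1:2, 2:2, 3:2, 4:2, 5:2, 6:2.
The maximum eccentricity is 2, realized for instance by the pair 6–4 via 6 – 1 – 4. So the diameter is 2.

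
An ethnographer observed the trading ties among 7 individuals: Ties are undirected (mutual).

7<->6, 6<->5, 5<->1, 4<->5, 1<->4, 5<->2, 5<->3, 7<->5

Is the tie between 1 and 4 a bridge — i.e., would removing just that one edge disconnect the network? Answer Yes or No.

Even without that edge, 1 still reaches 4 via 1 – 5 – 4, so the network stays connected. Not a bridge.

No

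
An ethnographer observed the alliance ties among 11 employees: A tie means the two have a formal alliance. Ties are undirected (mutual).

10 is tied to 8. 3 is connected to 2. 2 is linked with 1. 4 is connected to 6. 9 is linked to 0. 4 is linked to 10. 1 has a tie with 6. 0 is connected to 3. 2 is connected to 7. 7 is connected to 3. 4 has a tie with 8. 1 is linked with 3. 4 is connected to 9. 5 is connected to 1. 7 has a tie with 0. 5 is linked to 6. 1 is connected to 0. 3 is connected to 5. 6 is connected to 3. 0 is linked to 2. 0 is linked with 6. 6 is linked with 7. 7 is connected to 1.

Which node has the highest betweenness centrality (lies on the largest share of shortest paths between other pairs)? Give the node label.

6

Unnormalized betweenness of each node: 0:67/10, 1:34/15, 2:0, 3:34/15, 4:67/4, 5:0, 6:256/15, 7:17/20, 8:0, 9:21/10, 10:0.
6 has the largest value, 256/15, making it the main broker — the node through which the most shortest paths run.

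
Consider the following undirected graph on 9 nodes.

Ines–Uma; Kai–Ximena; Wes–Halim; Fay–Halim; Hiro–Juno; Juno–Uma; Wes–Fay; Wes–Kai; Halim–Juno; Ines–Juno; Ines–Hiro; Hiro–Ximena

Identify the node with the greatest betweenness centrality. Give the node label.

Juno

Unnormalized betweenness of each node: Fay:0, Halim:25/3, Hiro:17/3, Ines:4/3, Juno:32/3, Kai:3, Uma:0, Wes:13/3, Ximena:11/3.
Juno has the largest value, 32/3, making it the main broker — the node through which the most shortest paths run.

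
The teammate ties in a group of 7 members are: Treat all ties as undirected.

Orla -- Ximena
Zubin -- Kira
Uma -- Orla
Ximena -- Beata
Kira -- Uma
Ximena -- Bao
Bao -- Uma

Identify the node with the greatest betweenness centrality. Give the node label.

Uma

Unnormalized betweenness of each node: Bao:3, Beata:0, Kira:5, Orla:3, Uma:17/2, Ximena:11/2, Zubin:0.
Uma has the largest value, 17/2, making it the main broker — the node through which the most shortest paths run.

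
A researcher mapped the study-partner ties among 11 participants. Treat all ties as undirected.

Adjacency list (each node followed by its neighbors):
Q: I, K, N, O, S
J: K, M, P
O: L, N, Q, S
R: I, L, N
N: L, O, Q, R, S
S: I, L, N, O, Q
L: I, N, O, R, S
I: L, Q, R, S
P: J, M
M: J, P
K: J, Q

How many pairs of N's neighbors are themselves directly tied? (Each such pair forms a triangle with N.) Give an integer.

6

N's neighbors: L, O, Q, R, and S.
Neighbor pairs that are themselves tied: N–L–O; N–L–R; N–L–S; N–O–Q; N–O–S; N–Q–S. Each forms one triangle with N, for 6 in total.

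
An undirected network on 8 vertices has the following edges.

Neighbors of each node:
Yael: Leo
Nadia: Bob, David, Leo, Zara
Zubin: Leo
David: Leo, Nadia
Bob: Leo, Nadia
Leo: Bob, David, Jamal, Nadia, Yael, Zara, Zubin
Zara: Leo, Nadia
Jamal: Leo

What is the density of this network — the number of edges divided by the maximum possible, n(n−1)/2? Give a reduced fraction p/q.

5/14

There are 10 edges and 8 nodes, so the maximum possible is C(8,2) = 28.
Density = 10/28 = 5/14.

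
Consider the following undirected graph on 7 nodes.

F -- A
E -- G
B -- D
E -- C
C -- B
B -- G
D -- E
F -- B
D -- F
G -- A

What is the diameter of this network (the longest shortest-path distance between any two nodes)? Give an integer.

Eccentricity of each node (its greatest distance to any other): A:3, B:2, C:3, D:2, E:2, F:2, G:2.
The maximum eccentricity is 3, realized for instance by the pair A–C via A – F – B – C. So the diameter is 3.

3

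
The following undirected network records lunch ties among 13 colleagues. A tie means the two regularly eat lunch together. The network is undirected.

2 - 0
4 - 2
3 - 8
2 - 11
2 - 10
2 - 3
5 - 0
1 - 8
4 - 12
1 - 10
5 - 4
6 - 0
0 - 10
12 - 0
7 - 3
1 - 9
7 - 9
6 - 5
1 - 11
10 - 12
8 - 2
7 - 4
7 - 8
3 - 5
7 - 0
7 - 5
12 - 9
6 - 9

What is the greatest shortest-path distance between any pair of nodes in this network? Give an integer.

Eccentricity of each node (its greatest distance to any other): 0:2, 1:3, 2:3, 3:3, 4:3, 5:3, 6:3, 7:3, 8:3, 9:3, 10:2, 11:3, 12:3.
The maximum eccentricity is 3, realized for instance by the pair 1–4 via 1 – 11 – 2 – 4. So the diameter is 3.

3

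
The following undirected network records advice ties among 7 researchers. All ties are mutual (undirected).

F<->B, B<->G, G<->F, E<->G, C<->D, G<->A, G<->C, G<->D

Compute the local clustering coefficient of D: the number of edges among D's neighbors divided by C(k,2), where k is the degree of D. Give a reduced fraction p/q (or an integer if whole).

1

D's neighbors: C and G (k = 2).
Possible neighbor pairs: C(2,2) = 1. Edges among them: C–G → e = 1.
Clustering(D) = 1/1.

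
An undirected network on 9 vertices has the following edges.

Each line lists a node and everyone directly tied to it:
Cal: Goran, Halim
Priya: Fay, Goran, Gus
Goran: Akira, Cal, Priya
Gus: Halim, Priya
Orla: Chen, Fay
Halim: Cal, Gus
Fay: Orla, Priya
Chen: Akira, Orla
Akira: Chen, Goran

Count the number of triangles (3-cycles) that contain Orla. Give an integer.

Orla's neighbors are Chen and Fay, but none of them are tied to each other, so no triangle contains Orla.

0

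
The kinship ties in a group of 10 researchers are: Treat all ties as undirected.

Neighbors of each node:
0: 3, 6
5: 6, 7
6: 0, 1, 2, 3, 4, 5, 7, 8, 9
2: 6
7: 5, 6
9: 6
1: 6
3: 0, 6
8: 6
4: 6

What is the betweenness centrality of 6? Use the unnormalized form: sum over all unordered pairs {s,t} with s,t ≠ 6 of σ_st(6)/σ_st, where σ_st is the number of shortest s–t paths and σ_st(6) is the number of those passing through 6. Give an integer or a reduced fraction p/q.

Pairs whose geodesics pass through 6 — 7–2: 1; 7–1: 1; 7–0: 1; 7–3: 1; 7–9: 1; 7–4: 1; 7–8: 1; 2–1: 1; 2–0: 1; 2–3: 1; 2–9: 1; 2–5: 1; 2–4: 1; 2–8: 1 … (+20 more pairs).
All other pairs contribute 0.
Summing the contributions gives betweenness(6) = 34.

34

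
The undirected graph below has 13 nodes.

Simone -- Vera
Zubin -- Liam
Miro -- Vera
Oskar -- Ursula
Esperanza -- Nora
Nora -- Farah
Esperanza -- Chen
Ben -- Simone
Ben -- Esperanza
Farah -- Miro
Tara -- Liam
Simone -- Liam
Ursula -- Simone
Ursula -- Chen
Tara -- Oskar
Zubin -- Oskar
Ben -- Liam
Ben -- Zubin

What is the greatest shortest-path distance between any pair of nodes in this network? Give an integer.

5

Eccentricity of each node (its greatest distance to any other): Ben:3, Chen:4, Esperanza:3, Farah:5, Liam:4, Miro:4, Nora:4, Oskar:5, Simone:3, Tara:5, Ursula:4, Vera:3, Zubin:4.
The maximum eccentricity is 5, realized for instance by the pair Farah–Tara via Farah – Miro – Vera – Simone – Liam – Tara. So the diameter is 5.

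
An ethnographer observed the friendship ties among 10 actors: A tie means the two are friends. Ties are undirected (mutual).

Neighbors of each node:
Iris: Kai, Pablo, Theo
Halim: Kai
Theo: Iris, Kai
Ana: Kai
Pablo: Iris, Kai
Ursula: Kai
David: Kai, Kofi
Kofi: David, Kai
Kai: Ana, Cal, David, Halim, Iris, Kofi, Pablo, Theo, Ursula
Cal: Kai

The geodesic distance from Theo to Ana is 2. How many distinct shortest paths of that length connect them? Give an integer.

The shortest distance is 2, and the only length-2 path is Theo–Kai–Ana. So there is exactly 1 shortest path.

1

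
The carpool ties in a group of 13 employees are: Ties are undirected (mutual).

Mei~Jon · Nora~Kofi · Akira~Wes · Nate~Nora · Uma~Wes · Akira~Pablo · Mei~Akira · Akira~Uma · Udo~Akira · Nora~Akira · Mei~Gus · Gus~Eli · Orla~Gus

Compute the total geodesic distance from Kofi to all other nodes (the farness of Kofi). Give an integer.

Distances from Kofi: Akira:2, Eli:5, Gus:4, Jon:4, Mei:3, Nate:2, Nora:1, Orla:5, Pablo:3, Udo:3, Uma:3, Wes:3.
Sum = 2 + 5 + 4 + 4 + 3 + 2 + 1 + 5 + 3 + 3 + 3 + 3 = 38.

38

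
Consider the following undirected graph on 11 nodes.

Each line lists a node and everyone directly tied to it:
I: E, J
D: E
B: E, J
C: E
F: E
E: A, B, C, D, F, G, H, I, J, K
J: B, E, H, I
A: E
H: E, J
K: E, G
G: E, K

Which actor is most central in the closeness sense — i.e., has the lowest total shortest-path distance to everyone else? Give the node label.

E

Farness (sum of distances to all others) for each node — A:19, B:18, C:19, D:19, E:10, F:19, G:18, H:18, I:18, J:16, K:18.
The smallest farness is 10, for E, so E has the highest closeness.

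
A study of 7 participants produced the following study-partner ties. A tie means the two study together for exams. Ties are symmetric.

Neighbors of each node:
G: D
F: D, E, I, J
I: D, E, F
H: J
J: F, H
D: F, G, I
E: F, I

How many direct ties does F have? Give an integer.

F is directly tied to D, E, I, and J. That is 4 neighbors, so the degree of F is 4.

4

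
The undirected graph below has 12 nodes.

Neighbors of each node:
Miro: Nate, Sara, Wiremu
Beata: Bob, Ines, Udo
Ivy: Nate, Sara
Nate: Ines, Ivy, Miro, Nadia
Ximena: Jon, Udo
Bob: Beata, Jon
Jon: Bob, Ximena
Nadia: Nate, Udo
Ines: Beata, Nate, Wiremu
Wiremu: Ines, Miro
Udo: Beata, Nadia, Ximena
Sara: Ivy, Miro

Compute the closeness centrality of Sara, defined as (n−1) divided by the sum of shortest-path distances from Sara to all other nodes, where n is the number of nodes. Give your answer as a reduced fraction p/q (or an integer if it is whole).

11/36

Distances from Sara: Beata:4, Bob:5, Ines:3, Ivy:1, Jon:6, Miro:1, Nadia:3, Nate:2, Udo:4, Wiremu:2, Ximena:5. Sum = 36.
n = 12, so closeness = 11/36.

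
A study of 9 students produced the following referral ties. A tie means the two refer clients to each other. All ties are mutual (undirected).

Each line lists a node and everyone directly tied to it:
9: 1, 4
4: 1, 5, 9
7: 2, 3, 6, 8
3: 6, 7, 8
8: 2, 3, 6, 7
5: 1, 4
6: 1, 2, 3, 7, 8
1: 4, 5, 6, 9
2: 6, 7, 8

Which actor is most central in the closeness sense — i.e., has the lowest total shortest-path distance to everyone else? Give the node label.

6

Farness (sum of distances to all others) for each node — 1:12, 2:16, 3:16, 4:17, 5:18, 6:11, 7:15, 8:15, 9:18.
The smallest farness is 11, for 6, so 6 has the highest closeness.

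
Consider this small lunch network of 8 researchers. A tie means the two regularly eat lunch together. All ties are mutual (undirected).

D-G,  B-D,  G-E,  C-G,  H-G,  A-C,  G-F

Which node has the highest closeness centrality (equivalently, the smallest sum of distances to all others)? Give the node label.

G

Farness (sum of distances to all others) for each node — A:19, B:19, C:13, D:13, E:15, F:15, G:9, H:15.
The smallest farness is 9, for G, so G has the highest closeness.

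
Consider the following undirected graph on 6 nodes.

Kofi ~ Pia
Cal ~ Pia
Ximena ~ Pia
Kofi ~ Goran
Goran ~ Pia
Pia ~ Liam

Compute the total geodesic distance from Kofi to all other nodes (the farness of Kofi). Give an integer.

Distances from Kofi: Cal:2, Goran:1, Liam:2, Pia:1, Ximena:2.
Sum = 2 + 1 + 2 + 1 + 2 = 8.

8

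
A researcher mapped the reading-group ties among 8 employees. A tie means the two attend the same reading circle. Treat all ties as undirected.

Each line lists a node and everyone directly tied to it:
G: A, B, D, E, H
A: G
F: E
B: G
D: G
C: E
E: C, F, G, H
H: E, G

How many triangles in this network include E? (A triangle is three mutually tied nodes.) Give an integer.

1

E's neighbors: C, F, G, and H.
Neighbor pairs that are themselves tied: E–G–H. Each forms one triangle with E, for 1 in total.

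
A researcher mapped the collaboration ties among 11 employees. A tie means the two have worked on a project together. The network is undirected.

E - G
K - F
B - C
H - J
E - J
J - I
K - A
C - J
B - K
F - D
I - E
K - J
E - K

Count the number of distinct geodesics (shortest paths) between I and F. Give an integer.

2

The shortest distance is 3. The length-3 paths are: I–J–K–F; I–E–K–F.
That gives 2 distinct shortest paths.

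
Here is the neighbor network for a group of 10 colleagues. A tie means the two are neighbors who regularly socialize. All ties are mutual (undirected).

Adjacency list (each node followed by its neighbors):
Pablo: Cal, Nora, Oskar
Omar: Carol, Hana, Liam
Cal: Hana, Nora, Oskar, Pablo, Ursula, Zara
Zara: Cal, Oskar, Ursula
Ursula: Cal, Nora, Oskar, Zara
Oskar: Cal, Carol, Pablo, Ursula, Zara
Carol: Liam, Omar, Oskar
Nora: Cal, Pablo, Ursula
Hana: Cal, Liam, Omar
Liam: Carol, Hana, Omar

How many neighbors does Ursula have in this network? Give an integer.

Ursula is directly tied to Cal, Nora, Oskar, and Zara. That is 4 neighbors, so the degree of Ursula is 4.

4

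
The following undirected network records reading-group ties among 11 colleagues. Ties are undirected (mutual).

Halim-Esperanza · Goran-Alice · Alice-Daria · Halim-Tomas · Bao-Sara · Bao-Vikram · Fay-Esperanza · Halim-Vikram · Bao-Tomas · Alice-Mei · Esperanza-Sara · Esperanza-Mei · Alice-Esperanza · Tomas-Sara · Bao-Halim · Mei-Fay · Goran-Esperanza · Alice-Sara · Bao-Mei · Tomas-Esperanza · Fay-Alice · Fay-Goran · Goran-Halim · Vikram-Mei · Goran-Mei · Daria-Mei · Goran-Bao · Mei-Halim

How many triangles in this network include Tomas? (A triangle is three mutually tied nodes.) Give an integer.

Tomas's neighbors: Bao, Esperanza, Halim, and Sara.
Neighbor pairs that are themselves tied: Tomas–Bao–Halim; Tomas–Bao–Sara; Tomas–Esperanza–Halim; Tomas–Esperanza–Sara. Each forms one triangle with Tomas, for 4 in total.

4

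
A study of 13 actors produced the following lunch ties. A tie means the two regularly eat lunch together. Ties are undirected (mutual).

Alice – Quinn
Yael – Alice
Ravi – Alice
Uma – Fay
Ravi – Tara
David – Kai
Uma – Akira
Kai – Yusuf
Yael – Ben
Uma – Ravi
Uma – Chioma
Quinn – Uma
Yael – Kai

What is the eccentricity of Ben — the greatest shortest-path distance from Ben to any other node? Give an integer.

Distances from Ben: Akira:5, Alice:2, Chioma:5, David:3, Fay:5, Kai:2, Quinn:3, Ravi:3, Tara:4, Uma:4, Yael:1, Yusuf:3.
The largest is 5 (to Akira, Fay, and Chioma), so the eccentricity of Ben is 5.

5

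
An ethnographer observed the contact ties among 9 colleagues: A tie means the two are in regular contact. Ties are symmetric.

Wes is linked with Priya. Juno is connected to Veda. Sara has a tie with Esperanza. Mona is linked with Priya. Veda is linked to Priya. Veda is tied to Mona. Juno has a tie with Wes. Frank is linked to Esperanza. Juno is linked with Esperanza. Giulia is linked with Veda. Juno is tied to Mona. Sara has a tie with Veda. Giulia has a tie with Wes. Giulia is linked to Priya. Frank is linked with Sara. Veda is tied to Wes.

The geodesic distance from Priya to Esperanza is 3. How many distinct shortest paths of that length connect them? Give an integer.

The shortest distance is 3. The length-3 paths are: Priya–Mona–Juno–Esperanza; Priya–Wes–Juno–Esperanza; Priya–Veda–Juno–Esperanza; Priya–Veda–Sara–Esperanza.
That gives 4 distinct shortest paths.

4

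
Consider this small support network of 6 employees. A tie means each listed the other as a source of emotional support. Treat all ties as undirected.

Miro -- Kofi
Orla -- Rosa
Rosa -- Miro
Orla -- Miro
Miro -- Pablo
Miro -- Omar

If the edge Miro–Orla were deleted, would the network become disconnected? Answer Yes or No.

Even without that edge, Miro still reaches Orla via Miro – Rosa – Orla, so the network stays connected. Not a bridge.

No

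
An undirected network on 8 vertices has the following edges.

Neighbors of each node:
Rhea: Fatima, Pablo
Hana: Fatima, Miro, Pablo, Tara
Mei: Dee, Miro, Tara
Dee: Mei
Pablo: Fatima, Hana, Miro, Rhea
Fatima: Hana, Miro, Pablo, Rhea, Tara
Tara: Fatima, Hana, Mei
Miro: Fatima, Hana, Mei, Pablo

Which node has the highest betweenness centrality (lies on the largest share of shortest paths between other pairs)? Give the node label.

Unnormalized betweenness of each node: Dee:0, Fatima:25/6, Hana:5/6, Mei:19/3, Miro:16/3, Pablo:5/3, Rhea:0, Tara:8/3.
Mei has the largest value, 19/3, making it the main broker — the node through which the most shortest paths run.

Mei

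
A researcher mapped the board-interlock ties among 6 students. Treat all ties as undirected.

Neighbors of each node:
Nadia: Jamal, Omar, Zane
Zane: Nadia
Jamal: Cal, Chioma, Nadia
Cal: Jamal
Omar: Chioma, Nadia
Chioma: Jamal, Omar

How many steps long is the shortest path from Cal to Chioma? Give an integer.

2

One shortest route is Cal – Jamal – Chioma, which uses 2 edges, and Cal and Chioma are not directly tied, so nothing shorter exists. So d(Cal,Chioma) = 2.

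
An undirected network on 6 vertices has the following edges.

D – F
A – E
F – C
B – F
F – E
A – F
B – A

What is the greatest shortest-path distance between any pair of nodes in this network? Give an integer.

Eccentricity of each node (its greatest distance to any other): A:2, B:2, C:2, D:2, E:2, F:1.
The maximum eccentricity is 2, realized for instance by the pair A–D via A – F – D. So the diameter is 2.

2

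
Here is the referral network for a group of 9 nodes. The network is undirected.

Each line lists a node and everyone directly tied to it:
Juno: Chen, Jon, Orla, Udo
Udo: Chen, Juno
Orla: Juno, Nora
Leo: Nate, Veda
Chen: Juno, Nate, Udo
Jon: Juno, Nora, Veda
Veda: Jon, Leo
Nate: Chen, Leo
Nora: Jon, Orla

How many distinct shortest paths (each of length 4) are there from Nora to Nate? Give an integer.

3

The shortest distance is 4. The length-4 paths are: Nora–Jon–Juno–Chen–Nate; Nora–Orla–Juno–Chen–Nate; Nora–Jon–Veda–Leo–Nate.
That gives 3 distinct shortest paths.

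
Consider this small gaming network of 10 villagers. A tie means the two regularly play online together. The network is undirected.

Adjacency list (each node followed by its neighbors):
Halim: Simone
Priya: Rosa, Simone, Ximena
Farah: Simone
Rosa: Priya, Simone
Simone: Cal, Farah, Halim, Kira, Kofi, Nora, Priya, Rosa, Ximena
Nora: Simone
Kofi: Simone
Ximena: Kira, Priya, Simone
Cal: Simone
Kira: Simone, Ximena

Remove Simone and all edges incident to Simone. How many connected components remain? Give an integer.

Without Simone, the remaining ties split the others into: {Halim}; {Kira, Priya, Rosa, Ximena}; {Nora}; {Kofi}; {Cal}; {Farah}.
That's 6 separate components.

6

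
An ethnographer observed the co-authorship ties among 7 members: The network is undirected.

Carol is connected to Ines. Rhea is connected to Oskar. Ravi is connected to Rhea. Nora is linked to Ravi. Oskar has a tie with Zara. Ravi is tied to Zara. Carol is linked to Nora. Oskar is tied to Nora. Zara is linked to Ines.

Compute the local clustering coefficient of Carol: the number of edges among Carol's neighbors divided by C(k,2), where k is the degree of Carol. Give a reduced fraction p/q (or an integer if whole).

0

Carol's neighbors: Ines and Nora (k = 2).
Possible neighbor pairs: C(2,2) = 1. Edges among them: none → e = 0.
Clustering(Carol) = 0/1.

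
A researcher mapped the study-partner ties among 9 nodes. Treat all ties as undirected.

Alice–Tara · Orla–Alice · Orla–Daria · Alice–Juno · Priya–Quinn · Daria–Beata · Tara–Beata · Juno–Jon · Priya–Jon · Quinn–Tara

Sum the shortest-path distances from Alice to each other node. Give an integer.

Distances from Alice: Beata:2, Daria:2, Jon:2, Juno:1, Orla:1, Priya:3, Quinn:2, Tara:1.
Sum = 2 + 2 + 2 + 1 + 1 + 3 + 2 + 1 = 14.

14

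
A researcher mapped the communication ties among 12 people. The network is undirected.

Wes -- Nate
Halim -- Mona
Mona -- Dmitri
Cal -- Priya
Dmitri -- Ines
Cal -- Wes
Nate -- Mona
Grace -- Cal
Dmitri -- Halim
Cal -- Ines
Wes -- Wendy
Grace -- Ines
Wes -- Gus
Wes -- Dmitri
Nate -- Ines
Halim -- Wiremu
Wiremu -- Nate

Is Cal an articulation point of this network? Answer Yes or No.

Removing Cal leaves {Priya} with no path to {Dmitri, Grace, Gus, Halim, Ines, Mona, Nate, Wendy, Wes, and Wiremu}, so the network splits into 2 components. Cal is a cut vertex.

Yes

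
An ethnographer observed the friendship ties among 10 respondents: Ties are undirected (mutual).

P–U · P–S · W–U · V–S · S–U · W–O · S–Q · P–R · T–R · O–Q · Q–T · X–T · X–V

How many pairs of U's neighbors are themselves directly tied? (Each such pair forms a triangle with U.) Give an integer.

1

U's neighbors: P, S, and W.
Neighbor pairs that are themselves tied: U–P–S. Each forms one triangle with U, for 1 in total.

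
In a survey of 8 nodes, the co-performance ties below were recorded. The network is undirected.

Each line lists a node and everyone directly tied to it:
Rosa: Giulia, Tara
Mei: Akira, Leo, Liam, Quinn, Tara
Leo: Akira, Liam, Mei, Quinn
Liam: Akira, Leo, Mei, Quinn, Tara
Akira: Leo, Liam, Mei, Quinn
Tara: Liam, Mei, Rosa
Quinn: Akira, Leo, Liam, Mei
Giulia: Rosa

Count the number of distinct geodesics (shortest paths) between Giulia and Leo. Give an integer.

2

The shortest distance is 4. The length-4 paths are: Giulia–Rosa–Tara–Liam–Leo; Giulia–Rosa–Tara–Mei–Leo.
That gives 2 distinct shortest paths.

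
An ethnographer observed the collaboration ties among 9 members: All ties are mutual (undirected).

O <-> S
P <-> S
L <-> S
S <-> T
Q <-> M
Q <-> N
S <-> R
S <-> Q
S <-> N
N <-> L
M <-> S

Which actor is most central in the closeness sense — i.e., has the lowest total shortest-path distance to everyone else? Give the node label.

S

Farness (sum of distances to all others) for each node — L:14, M:14, N:13, O:15, P:15, Q:13, R:15, S:8, T:15.
The smallest farness is 8, for S, so S has the highest closeness.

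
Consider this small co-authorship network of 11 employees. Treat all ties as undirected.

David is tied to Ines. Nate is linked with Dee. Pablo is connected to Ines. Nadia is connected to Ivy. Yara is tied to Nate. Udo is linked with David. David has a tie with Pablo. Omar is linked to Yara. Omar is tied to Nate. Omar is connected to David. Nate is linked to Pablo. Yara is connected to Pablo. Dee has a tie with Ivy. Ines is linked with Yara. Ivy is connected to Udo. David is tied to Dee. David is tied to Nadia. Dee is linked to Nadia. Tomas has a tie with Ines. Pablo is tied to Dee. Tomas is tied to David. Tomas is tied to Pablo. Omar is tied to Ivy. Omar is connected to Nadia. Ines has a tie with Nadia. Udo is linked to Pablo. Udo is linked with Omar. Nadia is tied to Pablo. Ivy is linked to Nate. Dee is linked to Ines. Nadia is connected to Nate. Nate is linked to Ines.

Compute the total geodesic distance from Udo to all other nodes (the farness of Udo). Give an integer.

16

Distances from Udo: David:1, Dee:2, Ines:2, Ivy:1, Nadia:2, Nate:2, Omar:1, Pablo:1, Tomas:2, Yara:2.
Sum = 1 + 2 + 2 + 1 + 2 + 2 + 1 + 1 + 2 + 2 = 16.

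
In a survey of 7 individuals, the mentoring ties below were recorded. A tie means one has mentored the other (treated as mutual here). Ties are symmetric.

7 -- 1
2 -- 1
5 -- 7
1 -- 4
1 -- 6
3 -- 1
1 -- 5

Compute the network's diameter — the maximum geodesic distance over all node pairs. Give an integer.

Eccentricity of each node (its greatest distance to any other): 1:1, 2:2, 3:2, 4:2, 5:2, 6:2, 7:2.
The maximum eccentricity is 2, realized for instance by the pair 2–4 via 2 – 1 – 4. So the diameter is 2.

2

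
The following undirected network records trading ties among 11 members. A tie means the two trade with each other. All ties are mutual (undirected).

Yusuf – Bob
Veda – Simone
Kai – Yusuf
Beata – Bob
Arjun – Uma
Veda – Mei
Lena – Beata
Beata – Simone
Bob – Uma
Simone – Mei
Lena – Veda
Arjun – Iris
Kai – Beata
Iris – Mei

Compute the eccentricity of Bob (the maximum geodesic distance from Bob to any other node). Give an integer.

3

Distances from Bob: Arjun:2, Beata:1, Iris:3, Kai:2, Lena:2, Mei:3, Simone:2, Uma:1, Veda:3, Yusuf:1.
The largest is 3 (to Veda, Mei, and Iris), so the eccentricity of Bob is 3.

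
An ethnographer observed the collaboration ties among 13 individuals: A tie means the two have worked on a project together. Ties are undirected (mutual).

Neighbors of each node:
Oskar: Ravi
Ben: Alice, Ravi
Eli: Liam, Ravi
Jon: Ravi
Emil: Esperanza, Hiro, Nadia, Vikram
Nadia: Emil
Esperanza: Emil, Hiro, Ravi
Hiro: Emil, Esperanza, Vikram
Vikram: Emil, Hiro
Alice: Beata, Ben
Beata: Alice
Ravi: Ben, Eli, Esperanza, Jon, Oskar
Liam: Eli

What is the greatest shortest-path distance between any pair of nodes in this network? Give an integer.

Eccentricity of each node (its greatest distance to any other): Alice:5, Beata:6, Ben:4, Eli:4, Emil:5, Esperanza:4, Hiro:5, Jon:4, Liam:5, Nadia:6, Oskar:4, Ravi:3, Vikram:6.
The maximum eccentricity is 6, realized for instance by the pair Vikram–Beata via Vikram – Hiro – Esperanza – Ravi – Ben – Alice – Beata. So the diameter is 6.

6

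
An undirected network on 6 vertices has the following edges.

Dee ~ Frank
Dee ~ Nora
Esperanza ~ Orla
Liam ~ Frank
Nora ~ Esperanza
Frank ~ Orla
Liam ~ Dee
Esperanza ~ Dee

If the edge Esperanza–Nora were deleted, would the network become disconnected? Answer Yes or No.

Even without that edge, Esperanza still reaches Nora via Esperanza – Dee – Nora, so the network stays connected. Not a bridge.

No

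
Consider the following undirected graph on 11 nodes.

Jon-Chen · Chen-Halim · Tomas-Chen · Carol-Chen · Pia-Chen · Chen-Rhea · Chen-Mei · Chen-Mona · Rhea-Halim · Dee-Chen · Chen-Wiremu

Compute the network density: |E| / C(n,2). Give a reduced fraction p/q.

1/5

There are 11 edges and 11 nodes, so the maximum possible is C(11,2) = 55.
Density = 11/55 = 1/5.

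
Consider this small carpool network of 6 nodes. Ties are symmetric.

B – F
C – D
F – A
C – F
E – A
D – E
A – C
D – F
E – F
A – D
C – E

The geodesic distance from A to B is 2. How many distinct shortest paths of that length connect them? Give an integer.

1

The shortest distance is 2, and the only length-2 path is A–F–B. So there is exactly 1 shortest path.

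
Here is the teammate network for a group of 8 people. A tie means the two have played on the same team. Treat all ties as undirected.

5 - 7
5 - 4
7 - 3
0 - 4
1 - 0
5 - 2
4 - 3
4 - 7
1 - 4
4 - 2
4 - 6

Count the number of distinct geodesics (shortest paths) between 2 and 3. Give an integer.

The shortest distance is 2, and the only length-2 path is 2–4–3. So there is exactly 1 shortest path.

1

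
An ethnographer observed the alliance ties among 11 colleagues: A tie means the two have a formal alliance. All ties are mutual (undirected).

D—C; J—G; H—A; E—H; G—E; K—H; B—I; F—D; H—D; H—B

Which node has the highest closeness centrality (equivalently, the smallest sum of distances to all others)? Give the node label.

H

Farness (sum of distances to all others) for each node — A:25, B:23, C:30, D:21, E:21, F:30, G:28, H:16, I:32, J:37, K:25.
The smallest farness is 16, for H, so H has the highest closeness.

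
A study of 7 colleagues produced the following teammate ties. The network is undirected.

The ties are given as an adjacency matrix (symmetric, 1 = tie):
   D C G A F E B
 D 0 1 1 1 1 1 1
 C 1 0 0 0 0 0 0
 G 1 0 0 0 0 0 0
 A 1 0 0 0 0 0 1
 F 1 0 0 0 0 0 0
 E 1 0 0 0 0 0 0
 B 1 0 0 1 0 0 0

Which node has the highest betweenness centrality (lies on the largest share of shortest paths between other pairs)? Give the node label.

Unnormalized betweenness of each node: A:0, B:0, C:0, D:14, E:0, F:0, G:0.
D has the largest value, 14, making it the main broker — the node through which the most shortest paths run.

D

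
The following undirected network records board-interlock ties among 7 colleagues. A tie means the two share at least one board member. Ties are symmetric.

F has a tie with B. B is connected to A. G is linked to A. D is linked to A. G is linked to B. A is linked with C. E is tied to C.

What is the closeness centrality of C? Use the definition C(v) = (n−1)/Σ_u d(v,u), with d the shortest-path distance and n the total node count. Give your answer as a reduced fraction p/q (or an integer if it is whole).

6/11

Distances from C: A:1, B:2, D:2, E:1, F:3, G:2. Sum = 11.
n = 7, so closeness = 6/11.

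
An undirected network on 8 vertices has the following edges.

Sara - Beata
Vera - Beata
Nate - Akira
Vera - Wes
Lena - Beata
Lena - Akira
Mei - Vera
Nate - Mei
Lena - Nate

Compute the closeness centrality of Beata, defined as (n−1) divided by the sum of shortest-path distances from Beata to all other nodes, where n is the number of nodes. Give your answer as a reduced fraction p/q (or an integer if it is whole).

7/11

Distances from Beata: Akira:2, Lena:1, Mei:2, Nate:2, Sara:1, Vera:1, Wes:2. Sum = 11.
n = 8, so closeness = 7/11.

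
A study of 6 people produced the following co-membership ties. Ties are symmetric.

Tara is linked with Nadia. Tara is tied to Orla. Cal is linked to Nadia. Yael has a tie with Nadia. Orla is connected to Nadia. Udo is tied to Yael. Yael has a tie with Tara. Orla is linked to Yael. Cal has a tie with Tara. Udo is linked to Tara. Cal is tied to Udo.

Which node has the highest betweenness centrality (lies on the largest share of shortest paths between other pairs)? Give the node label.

Unnormalized betweenness of each node: Cal:1/3, Nadia:5/6, Orla:0, Tara:5/3, Udo:1/3, Yael:5/6.
Tara has the largest value, 5/3, making it the main broker — the node through which the most shortest paths run.

Tara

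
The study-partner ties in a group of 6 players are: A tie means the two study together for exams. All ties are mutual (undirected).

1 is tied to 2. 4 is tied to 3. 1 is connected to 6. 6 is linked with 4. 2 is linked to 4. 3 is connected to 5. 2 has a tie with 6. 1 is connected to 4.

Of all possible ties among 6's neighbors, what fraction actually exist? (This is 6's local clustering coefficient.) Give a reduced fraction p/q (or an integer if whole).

1

6's neighbors: 1, 2, and 4 (k = 3).
Possible neighbor pairs: C(3,2) = 3. Edges among them: 1–2, 1–4, 2–4 → e = 3.
Clustering(6) = 3/3 = 1.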